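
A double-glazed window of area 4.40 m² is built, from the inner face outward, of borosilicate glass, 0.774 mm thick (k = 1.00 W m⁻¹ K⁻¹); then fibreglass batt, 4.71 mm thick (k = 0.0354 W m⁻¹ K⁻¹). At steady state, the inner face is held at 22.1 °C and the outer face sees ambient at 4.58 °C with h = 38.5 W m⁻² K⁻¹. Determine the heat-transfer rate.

Series thermal resistances, inner to outer:
  R_borosilicate glass = L/(kA) = 7.74×10^-4/(1.00·4.40) = 1.759×10^-4 K/W
  R_fibreglass batt = L/(kA) = 0.00471/(0.0354·4.40) = 0.03024 K/W
  R_conv,out = 1/(hA) = 1/(38.5·4.40) = 0.005903 K/W
ΣR = 1.759×10^-4 + 0.03024 + 0.005903 = 0.03632 K/W
Q = ΔT/ΣR = (22.1 °C − 4.58 °C)/0.03632 = 482 W

Q = 482 W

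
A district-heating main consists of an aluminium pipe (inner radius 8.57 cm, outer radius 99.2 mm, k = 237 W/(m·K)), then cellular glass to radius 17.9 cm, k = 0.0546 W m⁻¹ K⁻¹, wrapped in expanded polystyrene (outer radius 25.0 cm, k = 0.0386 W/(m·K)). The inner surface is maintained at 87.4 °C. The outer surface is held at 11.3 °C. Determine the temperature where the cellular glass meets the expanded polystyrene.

Resistance network (inner→outer):
  R'_aluminium = ln(0.0992/0.0857)/(2πk) = 0.1463/(2π·237) = 9.824×10^-5 m·K/W
  R'_cellular glass = ln(0.179/0.0992)/(2πk) = 0.5902/(2π·0.0546) = 1.721 m·K/W
  R'_expanded polystyrene = ln(0.250/0.179)/(2πk) = 0.3341/(2π·0.0386) = 1.377 m·K/W
ΣR = 9.824×10^-5 + 1.721 + 1.377 = 3.098 m·K/W
Q' = ΔT/ΣR = (87.4 °C − 11.3 °C)/3.098 = 24.56 W/m
From the inner boundary to the cellular glass/expanded polystyrene interface, ΣR_partial = 1.721 m·K/W.
T_interface = T_in − Q'·ΣR_partial = 87.4 °C − (24.56)(1.721) = 45.1 °C

T = 45.1 °C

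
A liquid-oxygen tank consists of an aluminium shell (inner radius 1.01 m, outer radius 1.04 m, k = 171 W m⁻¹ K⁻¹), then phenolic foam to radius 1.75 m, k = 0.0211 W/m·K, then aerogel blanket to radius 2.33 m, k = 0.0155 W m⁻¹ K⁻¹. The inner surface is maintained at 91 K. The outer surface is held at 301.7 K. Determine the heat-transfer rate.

Q = 95.7 W

Series thermal resistances, inner to outer:
  R_aluminium = (1/1.01 − 1/1.04)/(4πk) = 0.02856/(4π·171) = 1.329×10^-5 K/W
  R_phenolic foam = (1/1.04 − 1/1.75)/(4πk) = 0.3901/(4π·0.0211) = 1.471 K/W
  R_aerogel blanket = (1/1.75 − 1/2.33)/(4πk) = 0.1422/(4π·0.0155) = 0.7303 K/W
ΣR = 1.329×10^-5 + 1.471 + 0.7303 = 2.201 K/W
Q = ΔT/ΣR = (91 K − 301.7 K)/2.201 = -95.7 W
(Negative Q ⇒ heat flows inward; heat gain = 95.7 W.)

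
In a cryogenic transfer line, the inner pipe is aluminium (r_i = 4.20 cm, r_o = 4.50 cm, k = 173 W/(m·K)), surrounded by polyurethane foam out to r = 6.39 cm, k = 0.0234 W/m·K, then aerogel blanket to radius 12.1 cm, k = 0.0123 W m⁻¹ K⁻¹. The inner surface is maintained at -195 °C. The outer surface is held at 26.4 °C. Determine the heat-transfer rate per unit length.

Q' = 20.8 W/m

Treat each layer as a resistance in series:
  R'_aluminium = ln(0.0450/0.0420)/(2πk) = 0.06899/(2π·173) = 6.347×10^-5 m·K/W
  R'_polyurethane foam = ln(0.0639/0.0450)/(2πk) = 0.3507/(2π·0.0234) = 2.385 m·K/W
  R'_aerogel blanket = ln(0.121/0.0639)/(2πk) = 0.6385/(2π·0.0123) = 8.261 m·K/W
ΣR = 6.347×10^-5 + 2.385 + 8.261 = 10.65 m·K/W
Q' = ΔT/ΣR = (-195 °C − 26.4 °C)/10.65 = -20.8 W/m
(Negative Q' ⇒ heat flows inward; heat gain = 20.8 W/m.)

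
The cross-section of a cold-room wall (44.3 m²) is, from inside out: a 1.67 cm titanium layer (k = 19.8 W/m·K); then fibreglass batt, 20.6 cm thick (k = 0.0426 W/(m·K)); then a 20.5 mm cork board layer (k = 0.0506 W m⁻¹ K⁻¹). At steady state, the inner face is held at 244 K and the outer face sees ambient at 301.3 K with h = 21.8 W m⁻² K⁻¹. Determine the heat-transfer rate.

Q = 480 W

Series thermal resistances, inner to outer:
  R_titanium = L/(kA) = 0.0167/(19.8·44.3) = 1.904×10^-5 K/W
  R_fibreglass batt = L/(kA) = 0.206/(0.0426·44.3) = 0.1092 K/W
  R_cork board = L/(kA) = 0.0205/(0.0506·44.3) = 0.009145 K/W
  R_conv,out = 1/(hA) = 1/(21.8·44.3) = 0.001035 K/W
ΣR = 1.904×10^-5 + 0.1092 + 0.009145 + 0.001035 = 0.1194 K/W
Q = ΔT/ΣR = (244 K − 301.3 K)/0.1194 = -480 W
(Negative Q ⇒ heat flows inward; heat gain = 480 W.)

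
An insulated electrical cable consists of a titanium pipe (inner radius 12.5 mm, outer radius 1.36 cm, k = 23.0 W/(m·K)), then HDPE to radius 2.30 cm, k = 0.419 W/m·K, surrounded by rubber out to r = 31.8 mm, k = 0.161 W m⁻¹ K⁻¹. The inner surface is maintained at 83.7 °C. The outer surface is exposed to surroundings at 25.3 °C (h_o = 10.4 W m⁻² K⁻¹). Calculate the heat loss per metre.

Treat each layer as a resistance in series:
  R'_titanium = ln(0.0136/0.0125)/(2πk) = 0.08434/(2π·23.0) = 5.836×10^-4 m·K/W
  R'_HDPE = ln(0.0230/0.0136)/(2πk) = 0.5254/(2π·0.419) = 0.1996 m·K/W
  R'_rubber = ln(0.0318/0.0230)/(2πk) = 0.3240/(2π·0.161) = 0.3203 m·K/W
  R'_conv,out = 1/(2πr h) = 1/(2π·0.0318·10.4) = 0.4812 m·K/W
ΣR = 5.836×10^-4 + 0.1996 + 0.3203 + 0.4812 = 1.002 m·K/W
Q' = ΔT/ΣR = (83.7 °C − 25.3 °C)/1.002 = 58.3 W/m

Q' = 58.3 W/m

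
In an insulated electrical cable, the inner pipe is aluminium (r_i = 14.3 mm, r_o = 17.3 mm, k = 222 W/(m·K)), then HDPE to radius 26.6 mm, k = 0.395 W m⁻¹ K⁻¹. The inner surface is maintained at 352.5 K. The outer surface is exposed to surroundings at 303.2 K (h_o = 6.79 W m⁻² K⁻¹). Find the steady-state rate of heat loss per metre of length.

Q' = 46.7 W/m

Treat each layer as a resistance in series:
  R'_aluminium = ln(0.0173/0.0143)/(2πk) = 0.1904/(2π·222) = 1.365×10^-4 m·K/W
  R'_HDPE = ln(0.0266/0.0173)/(2πk) = 0.4302/(2π·0.395) = 0.1733 m·K/W
  R'_conv,out = 1/(2πr h) = 1/(2π·0.0266·6.79) = 0.8812 m·K/W
ΣR = 1.365×10^-4 + 0.1733 + 0.8812 = 1.055 m·K/W
Q' = ΔT/ΣR = (352.5 K − 303.2 K)/1.055 = 46.7 W/m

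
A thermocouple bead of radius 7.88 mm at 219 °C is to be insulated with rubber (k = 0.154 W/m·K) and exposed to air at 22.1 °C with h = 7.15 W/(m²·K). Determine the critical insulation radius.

For a sphere, r_cr = 2k_ins/h = 2·0.154/7.15 = 0.0431 m = 4.31 cm

r_cr = 4.31 cm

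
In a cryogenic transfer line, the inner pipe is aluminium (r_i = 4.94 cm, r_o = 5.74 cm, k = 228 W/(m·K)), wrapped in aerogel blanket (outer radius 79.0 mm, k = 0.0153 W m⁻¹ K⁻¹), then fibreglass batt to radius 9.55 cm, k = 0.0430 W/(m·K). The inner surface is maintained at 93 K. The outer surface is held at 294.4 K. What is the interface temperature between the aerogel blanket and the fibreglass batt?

Treat each layer as a resistance in series:
  R'_aluminium = ln(0.0574/0.0494)/(2πk) = 0.1501/(2π·228) = 1.048×10^-4 m·K/W
  R'_aerogel blanket = ln(0.0790/0.0574)/(2πk) = 0.3194/(2π·0.0153) = 3.323 m·K/W
  R'_fibreglass batt = ln(0.0955/0.0790)/(2πk) = 0.1897/(2π·0.0430) = 0.7021 m·K/W
ΣR = 1.048×10^-4 + 3.323 + 0.7021 = 4.025 m·K/W
Q' = ΔT/ΣR = (93 K − 294.4 K)/4.025 = -50.04 W/m
From the inner boundary to the aerogel blanket/fibreglass batt interface, ΣR_partial = 3.323 m·K/W.
T_interface = T_in − Q'·ΣR_partial = 93 K − (-50.04)(3.323) = 259.3 K

T = 259.3 K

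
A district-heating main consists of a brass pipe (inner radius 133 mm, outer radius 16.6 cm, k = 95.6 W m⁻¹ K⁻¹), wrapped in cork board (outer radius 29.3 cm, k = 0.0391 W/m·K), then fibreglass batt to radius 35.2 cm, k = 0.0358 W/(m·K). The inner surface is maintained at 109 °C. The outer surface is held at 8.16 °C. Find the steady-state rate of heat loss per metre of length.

Q' = 32.2 W/m

Treat each layer as a resistance in series:
  R'_brass = ln(0.166/0.133)/(2πk) = 0.2216/(2π·95.6) = 3.690×10^-4 m·K/W
  R'_cork board = ln(0.293/0.166)/(2πk) = 0.5682/(2π·0.0391) = 2.313 m·K/W
  R'_fibreglass batt = ln(0.352/0.293)/(2πk) = 0.1835/(2π·0.0358) = 0.8156 m·K/W
ΣR = 3.690×10^-4 + 2.313 + 0.8156 = 3.129 m·K/W
Q' = ΔT/ΣR = (109 °C − 8.16 °C)/3.129 = 32.2 W/m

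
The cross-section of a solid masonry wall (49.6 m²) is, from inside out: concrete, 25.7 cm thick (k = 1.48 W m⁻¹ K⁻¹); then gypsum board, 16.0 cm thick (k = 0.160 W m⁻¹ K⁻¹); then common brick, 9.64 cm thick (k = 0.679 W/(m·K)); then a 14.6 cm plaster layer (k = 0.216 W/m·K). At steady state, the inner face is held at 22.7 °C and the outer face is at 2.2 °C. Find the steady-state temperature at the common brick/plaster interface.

Series thermal resistances, inner to outer:
  R_concrete = L/(kA) = 0.257/(1.48·49.6) = 0.003501 K/W
  R_gypsum board = L/(kA) = 0.160/(0.160·49.6) = 0.02016 K/W
  R_common brick = L/(kA) = 0.0964/(0.679·49.6) = 0.002862 K/W
  R_plaster = L/(kA) = 0.146/(0.216·49.6) = 0.01363 K/W
ΣR = 0.003501 + 0.02016 + 0.002862 + 0.01363 = 0.04015 K/W
Q = ΔT/ΣR = (22.7 °C − 2.2 °C)/0.04015 = 510.6 W
From the inner boundary to the common brick/plaster interface, ΣR_partial = 0.02652 K/W.
T_interface = T_in − Q·ΣR_partial = 22.7 °C − (510.6)(0.02652) = 9.16 °C

T = 9.16 °C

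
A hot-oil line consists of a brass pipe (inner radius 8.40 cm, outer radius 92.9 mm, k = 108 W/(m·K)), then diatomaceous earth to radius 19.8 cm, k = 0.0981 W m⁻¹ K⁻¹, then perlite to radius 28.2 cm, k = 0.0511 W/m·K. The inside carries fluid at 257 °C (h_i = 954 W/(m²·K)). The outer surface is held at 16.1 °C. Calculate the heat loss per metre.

Treat each layer as a resistance in series:
  R'_conv,in = 1/(2πr h) = 1/(2π·0.0840·954) = 0.001986 m·K/W
  R'_brass = ln(0.0929/0.0840)/(2πk) = 0.1007/(2π·108) = 1.484×10^-4 m·K/W
  R'_diatomaceous earth = ln(0.198/0.0929)/(2πk) = 0.7567/(2π·0.0981) = 1.228 m·K/W
  R'_perlite = ln(0.282/0.198)/(2πk) = 0.3536/(2π·0.0511) = 1.101 m·K/W
ΣR = 0.001986 + 1.484×10^-4 + 1.228 + 1.101 = 2.331 m·K/W
Q' = ΔT/ΣR = (257 °C − 16.1 °C)/2.331 = 103 W/m

Q' = 103 W/m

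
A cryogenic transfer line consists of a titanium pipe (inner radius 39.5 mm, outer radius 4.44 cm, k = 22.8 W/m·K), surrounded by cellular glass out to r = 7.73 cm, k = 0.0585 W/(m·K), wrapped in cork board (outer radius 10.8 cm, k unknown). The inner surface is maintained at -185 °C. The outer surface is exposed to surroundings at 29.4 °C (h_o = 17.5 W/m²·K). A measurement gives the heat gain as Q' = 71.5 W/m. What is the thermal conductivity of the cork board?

ΣR = ΔT/Q' = |-185 − 29.4|/71.5 = 2.999 m·K/W
Known resistances:
  R'_titanium = ln(0.0444/0.0395)/(2πk) = 0.1169/(2π·22.8) = 8.163×10^-4 m·K/W
  R'_cellular glass = ln(0.0773/0.0444)/(2πk) = 0.5545/(2π·0.0585) = 1.508 m·K/W
  R'_conv,out = 1/(2πr h) = 1/(2π·0.108·17.5) = 0.08421 m·K/W
R_cork board = ΣR − ΣR_known = 2.999 − 1.593 = 1.406 m·K/W
ln(r₂/r₁)/(2πk) = 1.406 ⇒ k = 0.3344/(2π·1.406) = 0.0379 W/m·K

k = 0.0379 W/m·K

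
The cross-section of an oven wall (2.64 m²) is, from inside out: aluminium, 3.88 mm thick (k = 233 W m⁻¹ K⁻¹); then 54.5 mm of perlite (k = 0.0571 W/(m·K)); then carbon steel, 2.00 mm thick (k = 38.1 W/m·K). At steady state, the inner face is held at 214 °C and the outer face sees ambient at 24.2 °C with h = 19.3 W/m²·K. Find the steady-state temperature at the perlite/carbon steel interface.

T = 34.0 °C

Treat each layer as a resistance in series:
  R_aluminium = L/(kA) = 0.00388/(233·2.64) = 6.308×10^-6 K/W
  R_perlite = L/(kA) = 0.0545/(0.0571·2.64) = 0.3615 K/W
  R_carbon steel = L/(kA) = 0.00200/(38.1·2.64) = 1.988×10^-5 K/W
  R_conv,out = 1/(hA) = 1/(19.3·2.64) = 0.01963 K/W
ΣR = 6.308×10^-6 + 0.3615 + 1.988×10^-5 + 0.01963 = 0.3812 K/W
Q = ΔT/ΣR = (214 °C − 24.2 °C)/0.3812 = 497.9 W
From the inner boundary to the perlite/carbon steel interface, ΣR_partial = 0.3615 K/W.
T_interface = T_in − Q·ΣR_partial = 214 °C − (497.9)(0.3615) = 34.0 °C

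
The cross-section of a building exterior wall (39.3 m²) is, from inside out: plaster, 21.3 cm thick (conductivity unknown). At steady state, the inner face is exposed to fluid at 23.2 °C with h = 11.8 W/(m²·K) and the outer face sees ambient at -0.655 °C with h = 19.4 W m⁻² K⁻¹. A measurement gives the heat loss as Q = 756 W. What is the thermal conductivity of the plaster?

k = 0.193 W/m·K

ΣR = ΔT/Q = |23.2 − -0.655|/756 = 0.03155 K/W
Known resistances:
  R_conv,in = 1/(hA) = 1/(11.8·39.3) = 0.002156 K/W
  R_conv,out = 1/(hA) = 1/(19.4·39.3) = 0.001312 K/W
R_plaster = ΣR − ΣR_known = 0.03155 − 0.003468 = 0.02808 K/W
L/(kA) = 0.02808 ⇒ k = 0.213/(0.02808·39.3) = 0.193 W/m·K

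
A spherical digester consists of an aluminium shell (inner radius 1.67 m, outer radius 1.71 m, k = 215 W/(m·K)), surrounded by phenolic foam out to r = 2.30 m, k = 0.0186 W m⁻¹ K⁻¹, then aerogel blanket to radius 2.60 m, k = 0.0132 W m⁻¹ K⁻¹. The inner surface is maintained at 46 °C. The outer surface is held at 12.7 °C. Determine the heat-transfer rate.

Q = 35.3 W

Series thermal resistances, inner to outer:
  R_aluminium = (1/1.67 − 1/1.71)/(4πk) = 0.01401/(4π·215) = 5.184×10^-6 K/W
  R_phenolic foam = (1/1.71 − 1/2.30)/(4πk) = 0.1500/(4π·0.0186) = 0.6418 K/W
  R_aerogel blanket = (1/2.30 − 1/2.60)/(4πk) = 0.05017/(4π·0.0132) = 0.3024 K/W
ΣR = 5.184×10^-6 + 0.6418 + 0.3024 = 0.9442 K/W
Q = ΔT/ΣR = (46 °C − 12.7 °C)/0.9442 = 35.3 W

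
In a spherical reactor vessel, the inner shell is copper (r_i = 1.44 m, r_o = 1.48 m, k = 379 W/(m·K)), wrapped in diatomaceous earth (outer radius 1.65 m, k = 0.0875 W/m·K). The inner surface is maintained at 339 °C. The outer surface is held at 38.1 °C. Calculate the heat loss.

Q = 4750 W

Treat each layer as a resistance in series:
  R_copper = (1/1.44 − 1/1.48)/(4πk) = 0.01877/(4π·379) = 3.941×10^-6 K/W
  R_diatomaceous earth = (1/1.48 − 1/1.65)/(4πk) = 0.06962/(4π·0.0875) = 0.06331 K/W
ΣR = 3.941×10^-6 + 0.06331 = 0.06331 K/W
Q = ΔT/ΣR = (339 °C − 38.1 °C)/0.06331 = 4750 W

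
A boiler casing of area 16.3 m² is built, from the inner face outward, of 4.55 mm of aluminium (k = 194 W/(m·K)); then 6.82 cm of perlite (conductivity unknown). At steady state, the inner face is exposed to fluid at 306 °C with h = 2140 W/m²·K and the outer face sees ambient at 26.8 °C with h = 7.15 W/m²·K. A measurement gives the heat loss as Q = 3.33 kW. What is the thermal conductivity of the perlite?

k = 0.0556 W/m·K

ΣR = ΔT/Q = |306 − 26.8|/3330 = 0.08384 K/W
Known resistances:
  R_conv,in = 1/(hA) = 1/(2140·16.3) = 2.867×10^-5 K/W
  R_aluminium = L/(kA) = 0.00455/(194·16.3) = 1.439×10^-6 K/W
  R_conv,out = 1/(hA) = 1/(7.15·16.3) = 0.008580 K/W
R_perlite = ΣR − ΣR_known = 0.08384 − 0.008610 = 0.07523 K/W
L/(kA) = 0.07523 ⇒ k = 0.0682/(0.07523·16.3) = 0.0556 W/m·K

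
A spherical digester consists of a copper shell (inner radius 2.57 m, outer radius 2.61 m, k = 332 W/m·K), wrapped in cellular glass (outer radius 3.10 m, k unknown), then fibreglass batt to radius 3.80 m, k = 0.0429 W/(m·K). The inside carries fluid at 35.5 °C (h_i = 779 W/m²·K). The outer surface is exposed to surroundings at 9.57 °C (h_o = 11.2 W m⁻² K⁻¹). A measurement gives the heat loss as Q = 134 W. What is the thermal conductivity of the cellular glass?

ΣR = ΔT/Q = |35.5 − 9.57|/134 = 0.1935 K/W
Known resistances:
  R_conv,in = 1/(4πr²h) = 1/(4π·2.57²·779) = 1.547×10^-5 K/W
  R_copper = (1/2.57 − 1/2.61)/(4πk) = 0.005963/(4π·332) = 1.429×10^-6 K/W
  R_fibreglass batt = (1/3.10 − 1/3.80)/(4πk) = 0.05942/(4π·0.0429) = 0.1102 K/W
  R_conv,out = 1/(4πr²h) = 1/(4π·3.80²·11.2) = 4.920×10^-4 K/W
R_cellular glass = ΣR − ΣR_known = 0.1935 − 0.1107 = 0.08280 K/W
(1/r₁−1/r₂)/(4πk) = 0.08280 ⇒ k = 0.06056/(4π·0.08280) = 0.0582 W/m·K

k = 0.0582 W/m·K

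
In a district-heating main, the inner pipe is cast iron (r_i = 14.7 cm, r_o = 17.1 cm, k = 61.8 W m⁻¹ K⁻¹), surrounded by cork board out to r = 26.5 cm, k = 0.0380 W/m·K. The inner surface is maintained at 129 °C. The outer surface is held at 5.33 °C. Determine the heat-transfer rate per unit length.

Q' = 67.4 W/m

Treat each layer as a resistance in series:
  R'_cast iron = ln(0.171/0.147)/(2πk) = 0.1512/(2π·61.8) = 3.895×10^-4 m·K/W
  R'_cork board = ln(0.265/0.171)/(2πk) = 0.4381/(2π·0.0380) = 1.835 m·K/W
ΣR = 3.895×10^-4 + 1.835 = 1.835 m·K/W
Q' = ΔT/ΣR = (129 °C − 5.33 °C)/1.835 = 67.4 W/m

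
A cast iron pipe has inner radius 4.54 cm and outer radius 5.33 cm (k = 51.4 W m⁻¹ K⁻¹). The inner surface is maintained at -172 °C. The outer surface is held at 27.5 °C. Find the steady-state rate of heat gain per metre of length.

Q' = 4.02×10^5 W/m

Q' = 2πk·ΔT/ln(r₂/r₁) = 2π × 51.4 × 199.5 / ln(0.0533/0.0454) = 4.02×10^5 W/m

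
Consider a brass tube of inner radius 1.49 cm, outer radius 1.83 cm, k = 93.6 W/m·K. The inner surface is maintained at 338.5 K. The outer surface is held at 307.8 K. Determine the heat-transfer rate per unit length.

Q' = 2πk·ΔT/ln(r₂/r₁) = 2π × 93.6 × 30.7 / ln(0.0183/0.0149) = 87800 W/m

Q' = 87.8 kW/m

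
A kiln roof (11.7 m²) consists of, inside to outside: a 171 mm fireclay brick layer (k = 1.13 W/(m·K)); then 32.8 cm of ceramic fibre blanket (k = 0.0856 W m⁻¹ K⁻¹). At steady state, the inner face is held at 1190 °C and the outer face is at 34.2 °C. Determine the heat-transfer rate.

Series thermal resistances, inner to outer:
  R_fireclay brick = L/(kA) = 0.171/(1.13·11.7) = 0.01293 K/W
  R_ceramic fibre blanket = L/(kA) = 0.328/(0.0856·11.7) = 0.3275 K/W
ΣR = 0.01293 + 0.3275 = 0.3404 K/W
Q = ΔT/ΣR = (1190 °C − 34.2 °C)/0.3404 = 3400 W

Q = 3.40 kW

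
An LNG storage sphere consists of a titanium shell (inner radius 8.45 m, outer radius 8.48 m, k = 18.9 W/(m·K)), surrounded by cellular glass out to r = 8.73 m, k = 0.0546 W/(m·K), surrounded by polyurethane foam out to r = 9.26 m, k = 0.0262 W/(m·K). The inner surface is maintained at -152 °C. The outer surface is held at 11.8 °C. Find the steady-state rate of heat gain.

Resistance network (inner→outer):
  R_titanium = (1/8.45 − 1/8.48)/(4πk) = 4.187×10^-4/(4π·18.9) = 1.763×10^-6 K/W
  R_cellular glass = (1/8.48 − 1/8.73)/(4πk) = 0.003377/(4π·0.0546) = 0.004922 K/W
  R_polyurethane foam = (1/8.73 − 1/9.26)/(4πk) = 0.006556/(4π·0.0262) = 0.01991 K/W
ΣR = 1.763×10^-6 + 0.004922 + 0.01991 = 0.02483 K/W
Q = ΔT/ΣR = (-152 °C − 11.8 °C)/0.02483 = -6600 W
(Negative Q ⇒ heat flows inward; heat gain = 6600 W.)

Q = 6.60 kW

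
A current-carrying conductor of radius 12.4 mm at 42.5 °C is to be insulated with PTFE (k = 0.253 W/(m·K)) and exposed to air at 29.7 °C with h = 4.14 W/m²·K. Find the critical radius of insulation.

r_cr = 6.11 cm

For a cylinder, r_cr = k_ins/h = 0.253/4.14 = 0.0611 m = 6.11 cm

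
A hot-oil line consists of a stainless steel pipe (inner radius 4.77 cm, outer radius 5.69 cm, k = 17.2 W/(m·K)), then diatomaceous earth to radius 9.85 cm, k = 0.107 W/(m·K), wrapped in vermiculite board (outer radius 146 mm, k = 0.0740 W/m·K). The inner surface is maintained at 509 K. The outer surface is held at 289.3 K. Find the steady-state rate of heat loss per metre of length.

Q' = 132 W/m

Series thermal resistances, inner to outer:
  R'_stainless steel = ln(0.0569/0.0477)/(2πk) = 0.1764/(2π·17.2) = 0.001632 m·K/W
  R'_diatomaceous earth = ln(0.0985/0.0569)/(2πk) = 0.5488/(2π·0.107) = 0.8162 m·K/W
  R'_vermiculite board = ln(0.146/0.0985)/(2πk) = 0.3936/(2π·0.0740) = 0.8464 m·K/W
ΣR = 0.001632 + 0.8162 + 0.8464 = 1.664 m·K/W
Q' = ΔT/ΣR = (509 K − 289.3 K)/1.664 = 132 W/m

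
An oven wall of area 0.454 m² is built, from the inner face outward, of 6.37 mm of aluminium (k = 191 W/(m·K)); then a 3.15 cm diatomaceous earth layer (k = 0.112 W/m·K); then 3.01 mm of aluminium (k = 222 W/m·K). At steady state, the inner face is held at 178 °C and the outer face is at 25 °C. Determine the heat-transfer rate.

Q = 247 W

Resistance network (inner→outer):
  R_aluminium = L/(kA) = 0.00637/(191·0.454) = 7.346×10^-5 K/W
  R_diatomaceous earth = L/(kA) = 0.0315/(0.112·0.454) = 0.6195 K/W
  R_aluminium = L/(kA) = 0.00301/(222·0.454) = 2.986×10^-5 K/W
ΣR = 7.346×10^-5 + 0.6195 + 2.986×10^-5 = 0.6196 K/W
Q = ΔT/ΣR = (178 °C − 25 °C)/0.6196 = 247 W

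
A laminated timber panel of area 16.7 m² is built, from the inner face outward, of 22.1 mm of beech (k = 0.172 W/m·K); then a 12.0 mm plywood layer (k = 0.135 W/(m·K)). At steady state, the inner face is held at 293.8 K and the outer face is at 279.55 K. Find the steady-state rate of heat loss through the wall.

Q = 1090 W

Treat each layer as a resistance in series:
  R_beech = L/(kA) = 0.0221/(0.172·16.7) = 0.007694 K/W
  R_plywood = L/(kA) = 0.0120/(0.135·16.7) = 0.005323 K/W
ΣR = 0.007694 + 0.005323 = 0.01302 K/W
Q = ΔT/ΣR = (293.8 K − 279.55 K)/0.01302 = 1090 W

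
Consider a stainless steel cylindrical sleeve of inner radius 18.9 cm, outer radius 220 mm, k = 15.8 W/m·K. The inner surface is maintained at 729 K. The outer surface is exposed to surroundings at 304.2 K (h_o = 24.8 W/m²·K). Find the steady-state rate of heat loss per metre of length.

Resistance network (inner→outer):
  R'_stainless steel = ln(0.220/0.189)/(2πk) = 0.1519/(2π·15.8) = 0.001530 m·K/W
  R'_conv,out = 1/(2πr h) = 1/(2π·0.220·24.8) = 0.02917 m·K/W
ΣR = 0.001530 + 0.02917 = 0.03070 m·K/W
Q' = ΔT/ΣR = (729 K − 304.2 K)/0.03070 = 13800 W/m

Q' = 13.8 kW/m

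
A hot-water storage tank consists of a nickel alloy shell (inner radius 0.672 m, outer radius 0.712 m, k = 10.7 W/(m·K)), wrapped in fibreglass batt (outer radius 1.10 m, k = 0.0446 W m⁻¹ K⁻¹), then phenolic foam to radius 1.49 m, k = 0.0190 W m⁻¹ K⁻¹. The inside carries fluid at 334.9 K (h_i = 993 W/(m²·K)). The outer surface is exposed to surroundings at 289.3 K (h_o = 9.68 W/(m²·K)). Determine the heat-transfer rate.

Series thermal resistances, inner to outer:
  R_conv,in = 1/(4πr²h) = 1/(4π·0.672²·993) = 1.775×10^-4 K/W
  R_nickel alloy = (1/0.672 − 1/0.712)/(4πk) = 0.08360/(4π·10.7) = 6.218×10^-4 K/W
  R_fibreglass batt = (1/0.712 − 1/1.10)/(4πk) = 0.4954/(4π·0.0446) = 0.8839 K/W
  R_phenolic foam = (1/1.10 − 1/1.49)/(4πk) = 0.2379/(4π·0.0190) = 0.9966 K/W
  R_conv,out = 1/(4πr²h) = 1/(4π·1.49²·9.68) = 0.003703 K/W
ΣR = 1.775×10^-4 + 6.218×10^-4 + 0.8839 + 0.9966 + 0.003703 = 1.885 K/W
Q = ΔT/ΣR = (334.9 K − 289.3 K)/1.885 = 24.2 W

Q = 24.2 W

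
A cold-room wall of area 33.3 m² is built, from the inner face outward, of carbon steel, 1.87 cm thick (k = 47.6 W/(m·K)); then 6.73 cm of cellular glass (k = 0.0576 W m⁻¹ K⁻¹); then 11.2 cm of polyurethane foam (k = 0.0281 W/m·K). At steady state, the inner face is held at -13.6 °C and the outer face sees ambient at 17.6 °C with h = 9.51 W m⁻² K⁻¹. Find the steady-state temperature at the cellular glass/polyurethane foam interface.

Resistance network (inner→outer):
  R_carbon steel = L/(kA) = 0.0187/(47.6·33.3) = 1.180×10^-5 K/W
  R_cellular glass = L/(kA) = 0.0673/(0.0576·33.3) = 0.03509 K/W
  R_polyurethane foam = L/(kA) = 0.112/(0.0281·33.3) = 0.1197 K/W
  R_conv,out = 1/(hA) = 1/(9.51·33.3) = 0.003158 K/W
ΣR = 1.180×10^-5 + 0.03509 + 0.1197 + 0.003158 = 0.1580 K/W
Q = ΔT/ΣR = (-13.6 °C − 17.6 °C)/0.1580 = -197.5 W
From the inner boundary to the cellular glass/polyurethane foam interface, ΣR_partial = 0.03510 K/W.
T_interface = T_in − Q·ΣR_partial = -13.6 °C − (-197.5)(0.03510) = -6.67 °C

T = -6.67 °C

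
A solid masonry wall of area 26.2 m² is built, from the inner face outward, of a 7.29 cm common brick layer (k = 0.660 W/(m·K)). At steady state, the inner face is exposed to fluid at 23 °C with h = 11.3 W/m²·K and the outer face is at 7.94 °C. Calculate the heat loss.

Q = 1980 W

Treat each layer as a resistance in series:
  R_conv,in = 1/(hA) = 1/(11.3·26.2) = 0.003378 K/W
  R_common brick = L/(kA) = 0.0729/(0.660·26.2) = 0.004216 K/W
ΣR = 0.003378 + 0.004216 = 0.007594 K/W
Q = ΔT/ΣR = (23 °C − 7.94 °C)/0.007594 = 1980 W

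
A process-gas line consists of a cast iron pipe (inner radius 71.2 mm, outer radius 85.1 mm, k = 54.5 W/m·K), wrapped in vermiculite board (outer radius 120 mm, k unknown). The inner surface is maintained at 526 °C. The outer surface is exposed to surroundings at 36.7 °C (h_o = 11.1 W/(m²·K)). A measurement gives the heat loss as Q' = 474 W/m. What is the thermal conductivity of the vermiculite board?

ΣR = ΔT/Q' = |526 − 36.7|/474 = 1.032 m·K/W
Known resistances:
  R'_cast iron = ln(0.0851/0.0712)/(2πk) = 0.1783/(2π·54.5) = 5.208×10^-4 m·K/W
  R'_conv,out = 1/(2πr h) = 1/(2π·0.120·11.1) = 0.1195 m·K/W
R_vermiculite board = ΣR − ΣR_known = 1.032 − 0.1200 = 0.9120 m·K/W
ln(r₂/r₁)/(2πk) = 0.9120 ⇒ k = 0.3437/(2π·0.9120) = 0.0600 W/m·K

k = 0.0600 W/m·K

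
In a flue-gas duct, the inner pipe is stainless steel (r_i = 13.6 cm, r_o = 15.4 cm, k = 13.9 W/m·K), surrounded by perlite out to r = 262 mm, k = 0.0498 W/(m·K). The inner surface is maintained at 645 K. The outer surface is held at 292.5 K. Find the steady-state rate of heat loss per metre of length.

Q' = 207 W/m

Resistance network (inner→outer):
  R'_stainless steel = ln(0.154/0.136)/(2πk) = 0.1243/(2π·13.9) = 0.001423 m·K/W
  R'_perlite = ln(0.262/0.154)/(2πk) = 0.5314/(2π·0.0498) = 1.698 m·K/W
ΣR = 0.001423 + 1.698 = 1.699 m·K/W
Q' = ΔT/ΣR = (645 K − 292.5 K)/1.699 = 207 W/m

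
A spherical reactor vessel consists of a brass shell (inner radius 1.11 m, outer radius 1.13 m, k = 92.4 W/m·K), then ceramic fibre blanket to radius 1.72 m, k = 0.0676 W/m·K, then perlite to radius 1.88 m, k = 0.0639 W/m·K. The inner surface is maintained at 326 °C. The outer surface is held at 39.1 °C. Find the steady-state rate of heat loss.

Treat each layer as a resistance in series:
  R_brass = (1/1.11 − 1/1.13)/(4πk) = 0.01595/(4π·92.4) = 1.373×10^-5 K/W
  R_ceramic fibre blanket = (1/1.13 − 1/1.72)/(4πk) = 0.3036/(4π·0.0676) = 0.3573 K/W
  R_perlite = (1/1.72 − 1/1.88)/(4πk) = 0.04948/(4π·0.0639) = 0.06162 K/W
ΣR = 1.373×10^-5 + 0.3573 + 0.06162 = 0.4189 K/W
Q = ΔT/ΣR = (326 °C − 39.1 °C)/0.4189 = 685 W

Q = 685 W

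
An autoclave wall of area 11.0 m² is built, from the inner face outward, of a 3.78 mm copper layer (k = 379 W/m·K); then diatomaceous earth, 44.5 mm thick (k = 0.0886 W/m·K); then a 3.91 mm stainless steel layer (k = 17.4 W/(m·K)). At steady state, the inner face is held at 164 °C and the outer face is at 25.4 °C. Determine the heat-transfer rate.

Q = 3030 W

Treat each layer as a resistance in series:
  R_copper = L/(kA) = 0.00378/(379·11.0) = 9.067×10^-7 K/W
  R_diatomaceous earth = L/(kA) = 0.0445/(0.0886·11.0) = 0.04566 K/W
  R_stainless steel = L/(kA) = 0.00391/(17.4·11.0) = 2.043×10^-5 K/W
ΣR = 9.067×10^-7 + 0.04566 + 2.043×10^-5 = 0.04568 K/W
Q = ΔT/ΣR = (164 °C − 25.4 °C)/0.04568 = 3030 W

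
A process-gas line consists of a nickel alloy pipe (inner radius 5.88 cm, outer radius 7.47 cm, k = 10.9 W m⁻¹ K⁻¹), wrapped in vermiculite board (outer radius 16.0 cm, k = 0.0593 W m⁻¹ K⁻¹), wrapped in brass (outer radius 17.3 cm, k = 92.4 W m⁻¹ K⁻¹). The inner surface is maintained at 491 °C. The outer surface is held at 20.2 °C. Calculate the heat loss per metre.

Q' = 230 W/m

Resistance network (inner→outer):
  R'_nickel alloy = ln(0.0747/0.0588)/(2πk) = 0.2393/(2π·10.9) = 0.003495 m·K/W
  R'_vermiculite board = ln(0.160/0.0747)/(2πk) = 0.7617/(2π·0.0593) = 2.044 m·K/W
  R'_brass = ln(0.173/0.160)/(2πk) = 0.07812/(2π·92.4) = 1.346×10^-4 m·K/W
ΣR = 0.003495 + 2.044 + 1.346×10^-4 = 2.048 m·K/W
Q' = ΔT/ΣR = (491 °C − 20.2 °C)/2.048 = 230 W/m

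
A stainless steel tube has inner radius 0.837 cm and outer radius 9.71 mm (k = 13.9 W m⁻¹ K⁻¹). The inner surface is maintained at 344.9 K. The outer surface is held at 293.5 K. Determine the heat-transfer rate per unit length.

Q' = 30.2 kW/m

Q' = 2πk·ΔT/ln(r₂/r₁) = 2π × 13.9 × 51.4 / ln(0.00971/0.00837) = 30200 W/m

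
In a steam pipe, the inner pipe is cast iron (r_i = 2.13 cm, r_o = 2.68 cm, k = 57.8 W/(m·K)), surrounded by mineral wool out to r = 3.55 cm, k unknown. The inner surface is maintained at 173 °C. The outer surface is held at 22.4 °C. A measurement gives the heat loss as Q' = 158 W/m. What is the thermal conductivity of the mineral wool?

k = 0.0470 W/m·K

ΣR = ΔT/Q' = |173 − 22.4|/158 = 0.9532 m·K/W
Known resistances:
  R'_cast iron = ln(0.0268/0.0213)/(2πk) = 0.2297/(2π·57.8) = 6.325×10^-4 m·K/W
R_mineral wool = ΣR − ΣR_known = 0.9532 − 6.325×10^-4 = 0.9526 m·K/W
ln(r₂/r₁)/(2πk) = 0.9526 ⇒ k = 0.2811/(2π·0.9526) = 0.0470 W/m·K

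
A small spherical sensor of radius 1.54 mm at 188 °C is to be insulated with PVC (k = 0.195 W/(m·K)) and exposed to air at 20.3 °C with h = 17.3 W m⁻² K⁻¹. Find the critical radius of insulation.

For a sphere, r_cr = 2k_ins/h = 2·0.195/17.3 = 0.0225 m = 2.25 cm

r_cr = 2.25 cm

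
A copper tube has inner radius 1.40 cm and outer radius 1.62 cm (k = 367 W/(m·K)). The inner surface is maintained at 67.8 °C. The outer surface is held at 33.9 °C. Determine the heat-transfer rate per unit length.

Q' = 5.36×10^5 W/m

Q' = 2πk·ΔT/ln(r₂/r₁) = 2π × 367 × 33.9 / ln(0.0162/0.0140) = 5.36×10^5 W/m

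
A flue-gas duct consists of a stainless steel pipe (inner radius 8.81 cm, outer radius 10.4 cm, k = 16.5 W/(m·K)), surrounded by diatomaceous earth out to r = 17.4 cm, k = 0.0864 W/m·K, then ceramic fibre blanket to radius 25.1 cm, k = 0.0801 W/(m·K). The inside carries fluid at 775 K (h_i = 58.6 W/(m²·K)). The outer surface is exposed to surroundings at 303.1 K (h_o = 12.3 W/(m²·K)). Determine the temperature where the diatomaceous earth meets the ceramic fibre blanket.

Resistance network (inner→outer):
  R'_conv,in = 1/(2πr h) = 1/(2π·0.0881·58.6) = 0.03083 m·K/W
  R'_stainless steel = ln(0.104/0.0881)/(2πk) = 0.1659/(2π·16.5) = 0.001600 m·K/W
  R'_diatomaceous earth = ln(0.174/0.104)/(2πk) = 0.5147/(2π·0.0864) = 0.9480 m·K/W
  R'_ceramic fibre blanket = ln(0.251/0.174)/(2πk) = 0.3664/(2π·0.0801) = 0.7280 m·K/W
  R'_conv,out = 1/(2πr h) = 1/(2π·0.251·12.3) = 0.05155 m·K/W
ΣR = 0.03083 + 0.001600 + 0.9480 + 0.7280 + 0.05155 = 1.760 m·K/W
Q' = ΔT/ΣR = (775 K − 303.1 K)/1.760 = 268.1 W/m
From the inner boundary to the diatomaceous earth/ceramic fibre blanket interface, ΣR_partial = 0.9804 m·K/W.
T_interface = T_in − Q'·ΣR_partial = 775 K − (268.1)(0.9804) = 512 K

T = 512 K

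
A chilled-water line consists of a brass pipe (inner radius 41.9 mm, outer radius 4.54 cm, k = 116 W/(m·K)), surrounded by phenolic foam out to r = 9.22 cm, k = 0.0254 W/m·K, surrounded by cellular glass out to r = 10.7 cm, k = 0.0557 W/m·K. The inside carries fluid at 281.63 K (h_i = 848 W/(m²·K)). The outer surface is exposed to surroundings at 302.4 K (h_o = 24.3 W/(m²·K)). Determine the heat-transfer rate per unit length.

Treat each layer as a resistance in series:
  R'_conv,in = 1/(2πr h) = 1/(2π·0.0419·848) = 0.004479 m·K/W
  R'_brass = ln(0.0454/0.0419)/(2πk) = 0.08023/(2π·116) = 1.101×10^-4 m·K/W
  R'_phenolic foam = ln(0.0922/0.0454)/(2πk) = 0.7084/(2π·0.0254) = 4.439 m·K/W
  R'_cellular glass = ln(0.107/0.0922)/(2πk) = 0.1489/(2π·0.0557) = 0.4254 m·K/W
  R'_conv,out = 1/(2πr h) = 1/(2π·0.107·24.3) = 0.06121 m·K/W
ΣR = 0.004479 + 1.101×10^-4 + 4.439 + 0.4254 + 0.06121 = 4.930 m·K/W
Q' = ΔT/ΣR = (281.63 K − 302.4 K)/4.930 = -4.21 W/m
(Negative Q' ⇒ heat flows inward; heat gain = 4.21 W/m.)

Q' = 4.21 W/m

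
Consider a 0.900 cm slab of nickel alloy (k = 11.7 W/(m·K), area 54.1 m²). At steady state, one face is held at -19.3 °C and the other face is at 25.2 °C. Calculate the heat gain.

Q = 3.13×10^6 W

Q = kA·ΔT/L = 11.7 × 54.1 × |-19.3 °C − 25.2 °C| / 0.00900 = 3.13×10^6 W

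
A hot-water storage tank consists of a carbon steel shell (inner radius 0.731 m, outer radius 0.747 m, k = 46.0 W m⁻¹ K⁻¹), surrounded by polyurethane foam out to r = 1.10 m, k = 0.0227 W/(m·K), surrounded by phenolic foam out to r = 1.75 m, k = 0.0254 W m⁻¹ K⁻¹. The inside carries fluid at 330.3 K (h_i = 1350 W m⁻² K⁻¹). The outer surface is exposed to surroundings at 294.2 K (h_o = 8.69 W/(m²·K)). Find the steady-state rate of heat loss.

Q = 14.1 W

Treat each layer as a resistance in series:
  R_conv,in = 1/(4πr²h) = 1/(4π·0.731²·1350) = 1.103×10^-4 K/W
  R_carbon steel = (1/0.731 − 1/0.747)/(4πk) = 0.02930/(4π·46.0) = 5.069×10^-5 K/W
  R_polyurethane foam = (1/0.747 − 1/1.10)/(4πk) = 0.4296/(4π·0.0227) = 1.506 K/W
  R_phenolic foam = (1/1.10 − 1/1.75)/(4πk) = 0.3377/(4π·0.0254) = 1.058 K/W
  R_conv,out = 1/(4πr²h) = 1/(4π·1.75²·8.69) = 0.002990 K/W
ΣR = 1.103×10^-4 + 5.069×10^-5 + 1.506 + 1.058 + 0.002990 = 2.567 K/W
Q = ΔT/ΣR = (330.3 K − 294.2 K)/2.567 = 14.1 W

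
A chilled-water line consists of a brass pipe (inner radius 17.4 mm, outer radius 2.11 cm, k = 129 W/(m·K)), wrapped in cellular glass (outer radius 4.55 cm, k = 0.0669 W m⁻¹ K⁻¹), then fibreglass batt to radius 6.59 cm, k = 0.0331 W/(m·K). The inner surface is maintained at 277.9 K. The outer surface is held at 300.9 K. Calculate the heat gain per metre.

Q' = 6.37 W/m

Series thermal resistances, inner to outer:
  R'_brass = ln(0.0211/0.0174)/(2πk) = 0.1928/(2π·129) = 2.379×10^-4 m·K/W
  R'_cellular glass = ln(0.0455/0.0211)/(2πk) = 0.7684/(2π·0.0669) = 1.828 m·K/W
  R'_fibreglass batt = ln(0.0659/0.0455)/(2πk) = 0.3704/(2π·0.0331) = 1.781 m·K/W
ΣR = 2.379×10^-4 + 1.828 + 1.781 = 3.609 m·K/W
Q' = ΔT/ΣR = (277.9 K − 300.9 K)/3.609 = -6.37 W/m
(Negative Q' ⇒ heat flows inward; heat gain = 6.37 W/m.)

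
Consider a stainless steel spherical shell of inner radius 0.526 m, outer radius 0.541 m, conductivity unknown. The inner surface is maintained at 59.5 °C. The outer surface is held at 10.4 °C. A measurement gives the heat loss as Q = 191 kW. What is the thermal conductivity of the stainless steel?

k = 16.3 W/m·K

ΣR = ΔT/Q = |59.5 − 10.4|/1.91×10^5 = 2.571×10^-4 K/W
(1/r₁−1/r₂)/(4πk) = 2.571×10^-4 ⇒ k = 0.05271/(4π·2.571×10^-4) = 16.3 W/m·K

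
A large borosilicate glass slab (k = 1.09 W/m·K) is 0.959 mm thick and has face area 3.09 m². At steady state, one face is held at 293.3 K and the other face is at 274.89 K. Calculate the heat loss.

Q = kA·ΔT/L = 1.09 × 3.09 × |293.3 K − 274.89 K| / 9.59×10^-4 = 64700 W

Q = 64.7 kW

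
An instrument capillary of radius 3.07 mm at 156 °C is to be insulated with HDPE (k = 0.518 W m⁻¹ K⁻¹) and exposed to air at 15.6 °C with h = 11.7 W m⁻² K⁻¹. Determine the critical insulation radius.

r_cr = 4.43 cm

For a cylinder, r_cr = k_ins/h = 0.518/11.7 = 0.0443 m = 4.43 cm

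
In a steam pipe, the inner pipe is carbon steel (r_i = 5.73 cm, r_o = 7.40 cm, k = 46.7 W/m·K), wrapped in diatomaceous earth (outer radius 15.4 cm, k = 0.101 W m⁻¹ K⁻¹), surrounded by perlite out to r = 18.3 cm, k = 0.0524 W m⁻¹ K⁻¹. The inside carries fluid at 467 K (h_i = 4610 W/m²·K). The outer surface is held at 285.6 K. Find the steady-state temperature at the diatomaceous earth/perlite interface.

Series thermal resistances, inner to outer:
  R'_conv,in = 1/(2πr h) = 1/(2π·0.0573·4610) = 6.025×10^-4 m·K/W
  R'_carbon steel = ln(0.0740/0.0573)/(2πk) = 0.2558/(2π·46.7) = 8.717×10^-4 m·K/W
  R'_diatomaceous earth = ln(0.154/0.0740)/(2πk) = 0.7329/(2π·0.101) = 1.155 m·K/W
  R'_perlite = ln(0.183/0.154)/(2πk) = 0.1725/(2π·0.0524) = 0.5240 m·K/W
ΣR = 6.025×10^-4 + 8.717×10^-4 + 1.155 + 0.5240 = 1.680 m·K/W
Q' = ΔT/ΣR = (467 K − 285.6 K)/1.680 = 108.0 W/m
From the inner boundary to the diatomaceous earth/perlite interface, ΣR_partial = 1.156 m·K/W.
T_interface = T_in − Q'·ΣR_partial = 467 K − (108.0)(1.156) = 342.2 K

T = 342.2 K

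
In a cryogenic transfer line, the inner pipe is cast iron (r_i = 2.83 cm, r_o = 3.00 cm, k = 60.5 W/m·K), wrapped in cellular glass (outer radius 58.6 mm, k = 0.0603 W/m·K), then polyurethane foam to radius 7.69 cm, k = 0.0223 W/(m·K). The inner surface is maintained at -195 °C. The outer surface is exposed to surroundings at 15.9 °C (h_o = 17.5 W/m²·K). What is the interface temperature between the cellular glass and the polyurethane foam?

Series thermal resistances, inner to outer:
  R'_cast iron = ln(0.0300/0.0283)/(2πk) = 0.05834/(2π·60.5) = 1.535×10^-4 m·K/W
  R'_cellular glass = ln(0.0586/0.0300)/(2πk) = 0.6695/(2π·0.0603) = 1.767 m·K/W
  R'_polyurethane foam = ln(0.0769/0.0586)/(2πk) = 0.2718/(2π·0.0223) = 1.940 m·K/W
  R'_conv,out = 1/(2πr h) = 1/(2π·0.0769·17.5) = 0.1183 m·K/W
ΣR = 1.535×10^-4 + 1.767 + 1.940 + 0.1183 = 3.825 m·K/W
Q' = ΔT/ΣR = (-195 °C − 15.9 °C)/3.825 = -55.14 W/m
From the inner boundary to the cellular glass/polyurethane foam interface, ΣR_partial = 1.767 m·K/W.
T_interface = T_in − Q'·ΣR_partial = -195 °C − (-55.14)(1.767) = -97.6 °C

T = -97.6 °C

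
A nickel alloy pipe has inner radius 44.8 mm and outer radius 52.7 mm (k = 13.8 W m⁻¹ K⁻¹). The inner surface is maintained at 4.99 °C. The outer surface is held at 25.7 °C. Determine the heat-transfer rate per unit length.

Q' = 2πk·ΔT/ln(r₂/r₁) = 2π × 13.8 × 20.71 / ln(0.0527/0.0448) = 11100 W/m

Q' = 11.1 kW/m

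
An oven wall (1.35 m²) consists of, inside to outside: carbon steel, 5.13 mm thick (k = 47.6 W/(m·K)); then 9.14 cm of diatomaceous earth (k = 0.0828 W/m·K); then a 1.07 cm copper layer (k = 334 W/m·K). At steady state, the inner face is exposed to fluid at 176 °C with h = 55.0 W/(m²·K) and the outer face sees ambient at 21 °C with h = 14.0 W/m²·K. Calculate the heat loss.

Q = 175 W

Resistance network (inner→outer):
  R_conv,in = 1/(hA) = 1/(55.0·1.35) = 0.01347 K/W
  R_carbon steel = L/(kA) = 0.00513/(47.6·1.35) = 7.983×10^-5 K/W
  R_diatomaceous earth = L/(kA) = 0.0914/(0.0828·1.35) = 0.8177 K/W
  R_copper = L/(kA) = 0.0107/(334·1.35) = 2.373×10^-5 K/W
  R_conv,out = 1/(hA) = 1/(14.0·1.35) = 0.05291 K/W
ΣR = 0.01347 + 7.983×10^-5 + 0.8177 + 2.373×10^-5 + 0.05291 = 0.8842 K/W
Q = ΔT/ΣR = (176 °C − 21 °C)/0.8842 = 175 W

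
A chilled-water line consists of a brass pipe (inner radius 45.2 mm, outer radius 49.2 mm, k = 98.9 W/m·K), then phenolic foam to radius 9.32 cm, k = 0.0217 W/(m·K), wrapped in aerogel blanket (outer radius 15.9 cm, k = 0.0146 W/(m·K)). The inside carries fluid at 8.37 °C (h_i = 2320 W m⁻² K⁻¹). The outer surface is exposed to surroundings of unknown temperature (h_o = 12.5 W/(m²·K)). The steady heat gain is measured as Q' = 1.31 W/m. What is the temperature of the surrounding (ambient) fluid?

T_out = 22.2 °C

Series resistances:
  R'_conv,in = 1/(2πr h) = 1/(2π·0.0452·2320) = 0.001518 m·K/W
  R'_brass = ln(0.0492/0.0452)/(2πk) = 0.08480/(2π·98.9) = 1.365×10^-4 m·K/W
  R'_phenolic foam = ln(0.0932/0.0492)/(2πk) = 0.6389/(2π·0.0217) = 4.686 m·K/W
  R'_aerogel blanket = ln(0.159/0.0932)/(2πk) = 0.5342/(2π·0.0146) = 5.823 m·K/W
  R'_conv,out = 1/(2πr h) = 1/(2π·0.159·12.5) = 0.08008 m·K/W
ΣR = 10.59 m·K/W
ΔT = Q'·ΣR = 1.31 × 10.59 = 13.87 K
Heat flows inward, so T_out = T_in + ΔT = 8.37 + 13.87 = 22.2 °C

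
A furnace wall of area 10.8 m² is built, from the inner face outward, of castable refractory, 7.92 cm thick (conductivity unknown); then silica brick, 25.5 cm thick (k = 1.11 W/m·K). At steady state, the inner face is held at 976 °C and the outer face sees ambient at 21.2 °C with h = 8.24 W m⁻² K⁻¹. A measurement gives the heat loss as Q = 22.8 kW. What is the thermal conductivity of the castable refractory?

ΣR = ΔT/Q = |976 − 21.2|/22800 = 0.04188 K/W
Known resistances:
  R_silica brick = L/(kA) = 0.255/(1.11·10.8) = 0.02127 K/W
  R_conv,out = 1/(hA) = 1/(8.24·10.8) = 0.01124 K/W
R_castable refractory = ΣR − ΣR_known = 0.04188 − 0.03251 = 0.009370 K/W
L/(kA) = 0.009370 ⇒ k = 0.0792/(0.009370·10.8) = 0.783 W/m·K

k = 0.783 W/m·K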